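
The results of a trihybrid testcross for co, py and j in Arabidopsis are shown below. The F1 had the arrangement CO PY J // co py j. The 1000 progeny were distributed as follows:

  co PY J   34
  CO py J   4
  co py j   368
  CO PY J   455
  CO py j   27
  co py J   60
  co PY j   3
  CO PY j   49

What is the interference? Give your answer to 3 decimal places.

The two rarest classes, CO py J and co PY j, are the double crossovers. Comparing them with the parentals, only the py allele has switched, so py is the middle locus and the order is co – py – j.
co–py: (61 + 7)/1000 = 0.0680; py–j: (109 + 7)/1000 = 0.1160.
Expected DCO frequency = 0.0680 × 0.1160 ≈ 0.00789; observed = 7/1000 ≈ 0.00700.
Coefficient of coincidence = 0.00700/0.00789 ≈ 0.887; interference = 1 − 0.887 = 0.113.

0.113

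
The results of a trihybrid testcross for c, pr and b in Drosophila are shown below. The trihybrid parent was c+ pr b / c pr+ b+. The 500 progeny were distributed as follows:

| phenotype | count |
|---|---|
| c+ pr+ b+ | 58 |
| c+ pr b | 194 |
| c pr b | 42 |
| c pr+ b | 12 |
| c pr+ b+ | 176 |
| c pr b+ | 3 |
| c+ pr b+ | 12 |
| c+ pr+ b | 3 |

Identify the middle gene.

pr

The two rarest classes, c+ pr+ b and c pr b+, are the double crossovers. Comparing them with the parentals, only the pr allele has switched, so pr is the middle locus and the order is b – pr – c.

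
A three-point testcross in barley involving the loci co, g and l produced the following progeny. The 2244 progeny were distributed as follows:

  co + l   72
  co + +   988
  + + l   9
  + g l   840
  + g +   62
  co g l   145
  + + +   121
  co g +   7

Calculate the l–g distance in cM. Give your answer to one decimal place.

6.7 cM

The two most frequent reciprocal classes, + g l and co + +, are the parental types, so the F1 was + g l / co + +.
The two rarest classes, + + l and co g +, are the double crossovers. Comparing them with the parentals, only the g allele has switched, so g is the middle locus and the order is l – g – co.
Crossovers in the l–g interval produce the single-crossover classes + g + and co + l (62 + 72 = 134) plus the double crossovers (16).
RF(l–g) = (134 + 16) / 2244 = 150/2244 = 0.0668 → 6.7 cM.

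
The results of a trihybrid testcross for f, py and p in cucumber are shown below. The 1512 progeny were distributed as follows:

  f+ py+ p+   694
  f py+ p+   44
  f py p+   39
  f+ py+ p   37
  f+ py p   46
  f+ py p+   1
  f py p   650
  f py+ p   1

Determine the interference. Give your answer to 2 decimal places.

The two most frequent reciprocal classes, f+ py+ p+ and f py p, are the parental types, so the F1 was f+ py+ p+ / f py p.
The two rarest classes, f+ py p+ and f py+ p, are the double crossovers. Comparing them with the parentals, only the py allele has switched, so py is the middle locus and the order is p – py – f.
p–py: (76 + 2)/1512 = 0.0516; py–f: (90 + 2)/1512 = 0.0608.
Expected DCO frequency = 0.0516 × 0.0608 ≈ 0.00314; observed = 2/1512 ≈ 0.00132.
Coefficient of coincidence = 0.00132/0.00314 ≈ 0.42; interference = 1 − 0.42 = 0.58.

0.58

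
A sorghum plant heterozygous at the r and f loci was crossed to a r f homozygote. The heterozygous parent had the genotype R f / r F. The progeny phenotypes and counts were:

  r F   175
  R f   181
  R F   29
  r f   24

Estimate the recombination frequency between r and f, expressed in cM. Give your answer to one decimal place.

The recombinant classes are R F and r f: 29 + 24 = 53.
Recombination frequency = 53/409 = 0.1296 ≈ 13.0%, i.e. 13.0 cM.

13.0 cM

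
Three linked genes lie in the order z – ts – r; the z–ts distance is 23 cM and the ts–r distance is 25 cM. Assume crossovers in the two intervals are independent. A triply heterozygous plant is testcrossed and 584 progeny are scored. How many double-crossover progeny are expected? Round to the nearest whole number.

Map distances give recombination frequencies of 0.230 and 0.250 for the two intervals.
With no interference, expected double-crossover frequency = 0.230 × 0.250 = 0.05750.
Expected number = 0.05750 × 584 = 33.58 ≈ 34.

34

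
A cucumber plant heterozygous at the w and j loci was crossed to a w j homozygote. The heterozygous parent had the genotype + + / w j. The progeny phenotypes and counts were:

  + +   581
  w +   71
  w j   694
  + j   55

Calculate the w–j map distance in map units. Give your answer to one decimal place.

9.0 map units

The recombinant classes are + j and w +: 55 + 71 = 126.
Recombination frequency = 126/1401 = 0.0899 ≈ 9.0%, i.e. 9.0 map units.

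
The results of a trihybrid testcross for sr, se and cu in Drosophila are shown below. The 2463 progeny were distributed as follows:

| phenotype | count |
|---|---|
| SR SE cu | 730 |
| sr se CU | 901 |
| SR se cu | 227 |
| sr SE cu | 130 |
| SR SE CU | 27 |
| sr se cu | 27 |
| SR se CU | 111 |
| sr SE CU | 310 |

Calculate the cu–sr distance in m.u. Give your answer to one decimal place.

The two most frequent reciprocal classes, sr se CU and SR SE cu, are the parental types, so the F1 was sr se CU / SR SE cu.
The two rarest classes, sr se cu and SR SE CU, are the double crossovers. Comparing them with the parentals, only the cu allele has switched, so cu is the middle locus and the order is se – cu – sr.
Crossovers in the cu–sr interval produce the single-crossover classes SR se CU and sr SE cu (111 + 130 = 241) plus the double crossovers (54).
RF(cu–sr) = (241 + 54) / 2463 = 295/2463 = 0.1198 → 12.0 m.u.

12.0 m.u.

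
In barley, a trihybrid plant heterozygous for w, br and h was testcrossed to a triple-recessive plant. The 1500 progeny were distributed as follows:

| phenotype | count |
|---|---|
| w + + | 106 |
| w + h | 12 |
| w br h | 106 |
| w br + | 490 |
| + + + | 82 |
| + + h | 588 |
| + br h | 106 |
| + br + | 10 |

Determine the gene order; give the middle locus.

The two most frequent reciprocal classes, w br + and + + h, are the parental types, so the F1 was w br + / + + h.
The two rarest classes, + br + and w + h, are the double crossovers. Comparing them with the parentals, only the w allele has switched, so w is the middle locus and the order is br – w – h.

w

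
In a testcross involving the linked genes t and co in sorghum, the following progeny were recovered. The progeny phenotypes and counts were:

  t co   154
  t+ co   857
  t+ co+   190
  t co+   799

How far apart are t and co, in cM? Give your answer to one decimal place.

17.2 cM

The two most frequent classes, t+ co (857) and t co+ (799), are the parental types, so the F1 was t+ co / t co+.
The recombinant classes are t+ co+ and t co: 190 + 154 = 344.
Recombination frequency = 344/2000 = 0.1720 ≈ 17.2%, i.e. 17.2 cM.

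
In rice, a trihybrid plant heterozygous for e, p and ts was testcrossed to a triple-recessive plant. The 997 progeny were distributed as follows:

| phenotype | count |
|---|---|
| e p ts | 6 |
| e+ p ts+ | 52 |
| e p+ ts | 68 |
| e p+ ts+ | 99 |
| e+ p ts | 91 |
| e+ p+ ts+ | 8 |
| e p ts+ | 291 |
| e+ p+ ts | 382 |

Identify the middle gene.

ts

The two most frequent reciprocal classes, e p ts+ and e+ p+ ts, are the parental types, so the F1 was e p ts+ / e+ p+ ts.
The two rarest classes, e p ts and e+ p+ ts+, are the double crossovers. Comparing them with the parentals, only the ts allele has switched, so ts is the middle locus and the order is p – ts – e.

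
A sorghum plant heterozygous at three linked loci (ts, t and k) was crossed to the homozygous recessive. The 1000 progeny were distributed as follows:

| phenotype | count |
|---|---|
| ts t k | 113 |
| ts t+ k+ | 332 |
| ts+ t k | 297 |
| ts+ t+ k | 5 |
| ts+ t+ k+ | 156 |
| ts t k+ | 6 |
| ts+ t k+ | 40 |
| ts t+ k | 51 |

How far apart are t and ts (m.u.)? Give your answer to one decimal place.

28.0 m.u.

The two most frequent reciprocal classes, ts+ t k and ts t+ k+, are the parental types, so the F1 was ts+ t k / ts t+ k+.
The two rarest classes, ts+ t+ k and ts t k+, are the double crossovers. Comparing them with the parentals, only the t allele has switched, so t is the middle locus and the order is ts – t – k.
Crossovers in the ts–t interval produce the single-crossover classes ts t k and ts+ t+ k+ (113 + 156 = 269) plus the double crossovers (11).
RF(ts–t) = (269 + 11) / 1000 = 280/1000 = 0.2800 → 28.0 m.u.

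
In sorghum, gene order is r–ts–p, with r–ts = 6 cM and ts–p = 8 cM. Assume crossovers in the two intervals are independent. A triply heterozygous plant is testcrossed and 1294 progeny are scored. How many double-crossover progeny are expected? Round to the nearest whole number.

6

Map distances give recombination frequencies of 0.060 and 0.080 for the two intervals.
With no interference, expected double-crossover frequency = 0.060 × 0.080 = 0.00480.
Expected number = 0.00480 × 1294 = 6.21 ≈ 6.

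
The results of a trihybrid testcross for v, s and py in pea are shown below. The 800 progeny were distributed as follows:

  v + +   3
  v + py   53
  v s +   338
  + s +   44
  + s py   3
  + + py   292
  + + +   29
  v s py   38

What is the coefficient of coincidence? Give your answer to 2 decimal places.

The two most frequent reciprocal classes, + + py and v s +, are the parental types, so the F1 was + + py / v s +.
The two rarest classes, + s py and v + +, are the double crossovers. Comparing them with the parentals, only the s allele has switched, so s is the middle locus and the order is py – s – v.
py–s: (67 + 6)/800 = 0.0912; s–v: (97 + 6)/800 = 0.1288.
Expected DCO frequency = 0.0912 × 0.1288 ≈ 0.01175; observed = 6/800 ≈ 0.00750.
Coefficient of coincidence = 0.00750/0.01175 ≈ 0.64.

0.64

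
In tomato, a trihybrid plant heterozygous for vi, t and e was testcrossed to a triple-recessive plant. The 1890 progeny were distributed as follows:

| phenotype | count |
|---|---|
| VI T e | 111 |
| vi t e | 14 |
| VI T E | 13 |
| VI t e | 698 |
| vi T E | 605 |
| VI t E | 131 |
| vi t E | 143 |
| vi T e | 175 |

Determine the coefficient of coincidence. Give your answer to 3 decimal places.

0.545

The two most frequent reciprocal classes, vi T E and VI t e, are the parental types, so the F1 was vi T E / VI t e.
The two rarest classes, VI T E and vi t e, are the double crossovers. Comparing them with the parentals, only the vi allele has switched, so vi is the middle locus and the order is e – vi – t.
e–vi: (306 + 27)/1890 = 0.1762; vi–t: (254 + 27)/1890 = 0.1487.
Expected DCO frequency = 0.1762 × 0.1487 ≈ 0.02620; observed = 27/1890 ≈ 0.01429.
Coefficient of coincidence = 0.01429/0.02620 ≈ 0.545.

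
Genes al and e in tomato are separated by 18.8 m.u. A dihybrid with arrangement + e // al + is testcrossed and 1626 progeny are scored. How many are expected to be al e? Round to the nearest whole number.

153

A map distance of 18.8 m.u. corresponds to a recombination frequency of 0.188.
The F1 is + e / al +, so al e is a recombinant gamete class with expected frequency r/2 = 0.188/2 = 0.0940.
Expected number = 0.0940 × 1626 = 152.84 ≈ 153.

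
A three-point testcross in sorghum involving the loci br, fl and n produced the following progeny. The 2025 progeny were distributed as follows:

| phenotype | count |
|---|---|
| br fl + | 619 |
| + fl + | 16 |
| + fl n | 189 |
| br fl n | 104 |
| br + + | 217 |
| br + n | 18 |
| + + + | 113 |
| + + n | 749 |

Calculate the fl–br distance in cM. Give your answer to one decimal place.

The two most frequent reciprocal classes, br fl + and + + n, are the parental types, so the F1 was br fl + / + + n.
The two rarest classes, + fl + and br + n, are the double crossovers. Comparing them with the parentals, only the br allele has switched, so br is the middle locus and the order is fl – br – n.
Crossovers in the fl–br interval produce the single-crossover classes br + + and + fl n (217 + 189 = 406) plus the double crossovers (34).
RF(fl–br) = (406 + 34) / 2025 = 440/2025 = 0.2173 → 21.7 cM.

21.7 cM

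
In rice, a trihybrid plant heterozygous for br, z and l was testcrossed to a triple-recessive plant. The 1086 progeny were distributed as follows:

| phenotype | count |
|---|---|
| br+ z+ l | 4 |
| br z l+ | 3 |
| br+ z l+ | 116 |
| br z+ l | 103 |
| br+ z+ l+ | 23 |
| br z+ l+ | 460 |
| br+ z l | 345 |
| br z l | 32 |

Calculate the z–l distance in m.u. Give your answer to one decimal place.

20.8 m.u.

The two most frequent reciprocal classes, br z+ l+ and br+ z l, are the parental types, so the F1 was br z+ l+ / br+ z l.
The two rarest classes, br z l+ and br+ z+ l, are the double crossovers. Comparing them with the parentals, only the z allele has switched, so z is the middle locus and the order is l – z – br.
Crossovers in the l–z interval produce the single-crossover classes br z+ l and br+ z l+ (103 + 116 = 219) plus the double crossovers (7).
RF(l–z) = (219 + 7) / 1086 = 226/1086 = 0.2081 → 20.8 m.u.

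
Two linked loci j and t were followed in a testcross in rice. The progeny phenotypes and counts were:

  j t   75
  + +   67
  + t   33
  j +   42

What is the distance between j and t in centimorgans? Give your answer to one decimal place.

The two most frequent classes, + + (67) and j t (75), are the parental types, so the F1 was + + / j t.
The recombinant classes are + t and j +: 33 + 42 = 75.
Recombination frequency = 75/217 = 0.3456 ≈ 34.6%, i.e. 34.6 centimorgans.

34.6 centimorgans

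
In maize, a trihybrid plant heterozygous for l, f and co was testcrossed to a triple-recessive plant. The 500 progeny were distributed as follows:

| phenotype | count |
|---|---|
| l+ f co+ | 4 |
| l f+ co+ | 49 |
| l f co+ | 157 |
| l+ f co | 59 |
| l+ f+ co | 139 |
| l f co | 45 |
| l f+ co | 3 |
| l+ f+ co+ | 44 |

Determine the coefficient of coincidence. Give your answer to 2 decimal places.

0.32

The two most frequent reciprocal classes, l f co+ and l+ f+ co, are the parental types, so the F1 was l f co+ / l+ f+ co.
The two rarest classes, l+ f co+ and l f+ co, are the double crossovers. Comparing them with the parentals, only the l allele has switched, so l is the middle locus and the order is co – l – f.
co–l: (89 + 7)/500 = 0.1920; l–f: (108 + 7)/500 = 0.2300.
Expected DCO frequency = 0.1920 × 0.2300 ≈ 0.04416; observed = 7/500 ≈ 0.01400.
Coefficient of coincidence = 0.01400/0.04416 ≈ 0.32.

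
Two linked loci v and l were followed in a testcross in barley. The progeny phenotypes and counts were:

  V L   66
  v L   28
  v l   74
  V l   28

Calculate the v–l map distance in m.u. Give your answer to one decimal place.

The two most frequent classes, V L (66) and v l (74), are the parental types, so the F1 was V L / v l.
The recombinant classes are V l and v L: 28 + 28 = 56.
Recombination frequency = 56/196 = 0.2857 ≈ 28.6%, i.e. 28.6 m.u.

28.6 m.u.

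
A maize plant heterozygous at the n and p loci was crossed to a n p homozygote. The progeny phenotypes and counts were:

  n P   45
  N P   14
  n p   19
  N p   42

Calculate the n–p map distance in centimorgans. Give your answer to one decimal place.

27.5 centimorgans

The two most frequent classes, N p (42) and n P (45), are the parental types, so the F1 was N p / n P.
The recombinant classes are N P and n p: 14 + 19 = 33.
Recombination frequency = 33/120 = 0.2750 ≈ 27.5%, i.e. 27.5 centimorgans.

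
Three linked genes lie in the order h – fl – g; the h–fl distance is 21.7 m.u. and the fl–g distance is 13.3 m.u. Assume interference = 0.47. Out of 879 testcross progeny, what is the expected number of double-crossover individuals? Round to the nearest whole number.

13

Map distances give recombination frequencies of 0.217 and 0.133 for the two intervals.
With interference 0.47 (so coincidence = 0.53), expected double-crossover frequency = 0.217 × 0.133 × 0.53 = 0.01530.
Expected number = 0.01530 × 879 = 13.45 ≈ 13.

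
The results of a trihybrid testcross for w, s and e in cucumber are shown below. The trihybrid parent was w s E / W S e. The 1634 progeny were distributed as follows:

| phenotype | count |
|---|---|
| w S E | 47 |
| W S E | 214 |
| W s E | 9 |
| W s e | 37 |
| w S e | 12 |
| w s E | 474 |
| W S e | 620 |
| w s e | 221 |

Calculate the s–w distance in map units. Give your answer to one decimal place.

The two rarest classes, W s E and w S e, are the double crossovers. Comparing them with the parentals, only the w allele has switched, so w is the middle locus and the order is s – w – e.
Crossovers in the s–w interval produce the single-crossover classes w S E and W s e (47 + 37 = 84) plus the double crossovers (21).
RF(s–w) = (84 + 21) / 1634 = 105/1634 = 0.0643 → 6.4 map units.

6.4 map units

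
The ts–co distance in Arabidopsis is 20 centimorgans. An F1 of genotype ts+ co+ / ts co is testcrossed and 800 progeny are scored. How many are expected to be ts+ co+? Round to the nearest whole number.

A map distance of 20 centimorgans corresponds to a recombination frequency of 0.200.
The F1 is ts+ co+ / ts co, so ts+ co+ is a parental gamete class with expected frequency (1 − r)/2 = 0.800/2 = 0.4000.
Expected number = 0.4000 × 800 = 320.00 ≈ 320.

320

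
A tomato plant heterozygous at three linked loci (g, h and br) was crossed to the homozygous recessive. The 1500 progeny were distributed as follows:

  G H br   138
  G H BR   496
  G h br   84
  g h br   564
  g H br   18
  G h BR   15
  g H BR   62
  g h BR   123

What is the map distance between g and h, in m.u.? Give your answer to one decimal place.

The two most frequent reciprocal classes, G H BR and g h br, are the parental types, so the F1 was G H BR / g h br.
The two rarest classes, G h BR and g H br, are the double crossovers. Comparing them with the parentals, only the h allele has switched, so h is the middle locus and the order is g – h – br.
Crossovers in the g–h interval produce the single-crossover classes g H BR and G h br (62 + 84 = 146) plus the double crossovers (33).
RF(g–h) = (146 + 33) / 1500 = 179/1500 = 0.1193 → 11.9 m.u.

11.9 m.u.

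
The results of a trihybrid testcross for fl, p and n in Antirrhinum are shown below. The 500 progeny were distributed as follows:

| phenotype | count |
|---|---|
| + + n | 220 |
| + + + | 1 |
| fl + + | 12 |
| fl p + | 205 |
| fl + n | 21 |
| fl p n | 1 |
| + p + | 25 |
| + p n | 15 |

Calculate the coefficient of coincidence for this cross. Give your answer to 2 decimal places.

The two most frequent reciprocal classes, + + n and fl p +, are the parental types, so the F1 was + + n / fl p +.
The two rarest classes, + + + and fl p n, are the double crossovers. Comparing them with the parentals, only the n allele has switched, so n is the middle locus and the order is p – n – fl.
p–n: (27 + 2)/500 = 0.0580; n–fl: (46 + 2)/500 = 0.0960.
Expected DCO frequency = 0.0580 × 0.0960 ≈ 0.00557; observed = 2/500 ≈ 0.00400.
Coefficient of coincidence = 0.00400/0.00557 ≈ 0.72.

0.72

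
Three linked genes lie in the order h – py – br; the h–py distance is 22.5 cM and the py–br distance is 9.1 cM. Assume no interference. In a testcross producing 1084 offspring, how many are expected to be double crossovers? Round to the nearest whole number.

22

Map distances give recombination frequencies of 0.225 and 0.091 for the two intervals.
With no interference, expected double-crossover frequency = 0.225 × 0.091 = 0.02048.
Expected number = 0.02048 × 1084 = 22.19 ≈ 22.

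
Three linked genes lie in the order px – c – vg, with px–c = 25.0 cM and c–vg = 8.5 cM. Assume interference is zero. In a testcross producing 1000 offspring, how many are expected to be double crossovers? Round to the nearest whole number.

21

Map distances give recombination frequencies of 0.250 and 0.085 for the two intervals.
With no interference, expected double-crossover frequency = 0.250 × 0.085 = 0.02125.
Expected number = 0.02125 × 1000 = 21.25 ≈ 21.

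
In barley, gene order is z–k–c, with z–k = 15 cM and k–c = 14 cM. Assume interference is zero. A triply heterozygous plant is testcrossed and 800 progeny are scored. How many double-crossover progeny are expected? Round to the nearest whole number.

17

Map distances give recombination frequencies of 0.150 and 0.140 for the two intervals.
With no interference, expected double-crossover frequency = 0.150 × 0.140 = 0.02100.
Expected number = 0.02100 × 800 = 16.80 ≈ 17.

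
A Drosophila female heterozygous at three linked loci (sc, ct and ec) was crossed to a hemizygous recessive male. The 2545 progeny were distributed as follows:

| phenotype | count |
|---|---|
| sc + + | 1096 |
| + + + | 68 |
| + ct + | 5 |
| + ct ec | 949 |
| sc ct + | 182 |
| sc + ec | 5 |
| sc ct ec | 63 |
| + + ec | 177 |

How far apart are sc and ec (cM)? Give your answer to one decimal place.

5.5 cM

The two most frequent reciprocal classes, sc + + and + ct ec, are the parental types, so the F1 was sc + + / + ct ec.
The two rarest classes, sc + ec and + ct +, are the double crossovers. Comparing them with the parentals, only the ec allele has switched, so ec is the middle locus and the order is ct – ec – sc.
Crossovers in the ec–sc interval produce the single-crossover classes + + + and sc ct ec (68 + 63 = 131) plus the double crossovers (10).
RF(ec–sc) = (131 + 10) / 2545 = 141/2545 = 0.0554 → 5.5 cM.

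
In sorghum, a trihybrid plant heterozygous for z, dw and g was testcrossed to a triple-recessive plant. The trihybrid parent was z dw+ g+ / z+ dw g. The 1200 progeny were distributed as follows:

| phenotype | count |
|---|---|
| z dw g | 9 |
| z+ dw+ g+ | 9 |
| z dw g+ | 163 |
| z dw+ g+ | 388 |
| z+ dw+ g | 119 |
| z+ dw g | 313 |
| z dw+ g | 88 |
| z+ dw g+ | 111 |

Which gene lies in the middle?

The two rarest classes, z+ dw+ g+ and z dw g, are the double crossovers. Comparing them with the parentals, only the z allele has switched, so z is the middle locus and the order is dw – z – g.

z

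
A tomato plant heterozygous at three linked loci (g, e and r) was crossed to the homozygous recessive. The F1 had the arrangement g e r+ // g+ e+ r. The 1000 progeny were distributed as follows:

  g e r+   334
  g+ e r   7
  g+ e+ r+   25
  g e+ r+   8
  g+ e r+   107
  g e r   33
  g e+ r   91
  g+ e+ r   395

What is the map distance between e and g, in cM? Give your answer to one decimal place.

21.3 cM

The two rarest classes, g e+ r+ and g+ e r, are the double crossovers. Comparing them with the parentals, only the e allele has switched, so e is the middle locus and the order is r – e – g.
Crossovers in the e–g interval produce the single-crossover classes g+ e r+ and g e+ r (107 + 91 = 198) plus the double crossovers (15).
RF(e–g) = (198 + 15) / 1000 = 213/1000 = 0.2130 → 21.3 cM.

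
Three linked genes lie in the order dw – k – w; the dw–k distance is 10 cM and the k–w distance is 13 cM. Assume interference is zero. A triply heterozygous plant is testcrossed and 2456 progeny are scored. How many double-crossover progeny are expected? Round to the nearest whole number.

32

Map distances give recombination frequencies of 0.100 and 0.130 for the two intervals.
With no interference, expected double-crossover frequency = 0.100 × 0.130 = 0.01300.
Expected number = 0.01300 × 2456 = 31.93 ≈ 32.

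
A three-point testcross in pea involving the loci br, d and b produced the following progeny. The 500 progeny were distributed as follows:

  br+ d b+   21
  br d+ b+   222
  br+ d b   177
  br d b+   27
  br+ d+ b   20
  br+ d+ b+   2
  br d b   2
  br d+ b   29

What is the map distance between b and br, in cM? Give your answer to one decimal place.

The two most frequent reciprocal classes, br+ d b and br d+ b+, are the parental types, so the F1 was br+ d b / br d+ b+.
The two rarest classes, br d b and br+ d+ b+, are the double crossovers. Comparing them with the parentals, only the br allele has switched, so br is the middle locus and the order is b – br – d.
Crossovers in the b–br interval produce the single-crossover classes br+ d b+ and br d+ b (21 + 29 = 50) plus the double crossovers (4).
RF(b–br) = (50 + 4) / 500 = 54/500 = 0.1080 → 10.8 cM.

10.8 cM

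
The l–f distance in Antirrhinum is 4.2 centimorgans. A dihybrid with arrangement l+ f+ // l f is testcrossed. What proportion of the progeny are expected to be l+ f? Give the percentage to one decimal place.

2.1%

A map distance of 4.2 centimorgans corresponds to a recombination frequency of 0.042.
The F1 is l+ f+ / l f, so l+ f is a recombinant gamete class with expected frequency r/2 = 0.042/2 = 0.0210.
That is 0.0210 = 2.1% of the progeny.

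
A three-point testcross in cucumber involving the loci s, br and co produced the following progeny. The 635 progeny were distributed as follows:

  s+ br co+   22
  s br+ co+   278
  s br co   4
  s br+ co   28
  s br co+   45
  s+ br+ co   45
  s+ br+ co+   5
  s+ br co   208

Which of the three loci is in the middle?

The two most frequent reciprocal classes, s br+ co+ and s+ br co, are the parental types, so the F1 was s br+ co+ / s+ br co.
The two rarest classes, s+ br+ co+ and s br co, are the double crossovers. Comparing them with the parentals, only the s allele has switched, so s is the middle locus and the order is co – s – br.

s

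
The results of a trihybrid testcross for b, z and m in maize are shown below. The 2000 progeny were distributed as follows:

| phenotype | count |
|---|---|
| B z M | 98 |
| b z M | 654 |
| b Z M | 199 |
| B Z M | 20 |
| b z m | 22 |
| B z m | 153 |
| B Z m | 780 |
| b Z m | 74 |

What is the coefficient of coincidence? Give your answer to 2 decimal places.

The two most frequent reciprocal classes, b z M and B Z m, are the parental types, so the F1 was b z M / B Z m.
The two rarest classes, b z m and B Z M, are the double crossovers. Comparing them with the parentals, only the m allele has switched, so m is the middle locus and the order is z – m – b.
z–m: (352 + 42)/2000 = 0.1970; m–b: (172 + 42)/2000 = 0.1070.
Expected DCO frequency = 0.1970 × 0.1070 ≈ 0.02108; observed = 42/2000 ≈ 0.02100.
Coefficient of coincidence = 0.02100/0.02108 ≈ 1.00.

1.00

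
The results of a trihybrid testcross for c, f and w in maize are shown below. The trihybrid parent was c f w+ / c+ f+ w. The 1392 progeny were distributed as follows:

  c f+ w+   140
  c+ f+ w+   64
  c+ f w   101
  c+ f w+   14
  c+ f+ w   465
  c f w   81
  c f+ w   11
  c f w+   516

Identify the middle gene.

The two rarest classes, c+ f w+ and c f+ w, are the double crossovers. Comparing them with the parentals, only the c allele has switched, so c is the middle locus and the order is w – c – f.

c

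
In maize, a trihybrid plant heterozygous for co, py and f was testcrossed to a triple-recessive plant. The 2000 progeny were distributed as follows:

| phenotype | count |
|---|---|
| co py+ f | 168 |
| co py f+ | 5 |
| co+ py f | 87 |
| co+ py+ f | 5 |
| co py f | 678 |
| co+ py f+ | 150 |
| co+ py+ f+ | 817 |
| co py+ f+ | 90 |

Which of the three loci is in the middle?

The two most frequent reciprocal classes, co py f and co+ py+ f+, are the parental types, so the F1 was co py f / co+ py+ f+.
The two rarest classes, co py f+ and co+ py+ f, are the double crossovers. Comparing them with the parentals, only the f allele has switched, so f is the middle locus and the order is py – f – co.

f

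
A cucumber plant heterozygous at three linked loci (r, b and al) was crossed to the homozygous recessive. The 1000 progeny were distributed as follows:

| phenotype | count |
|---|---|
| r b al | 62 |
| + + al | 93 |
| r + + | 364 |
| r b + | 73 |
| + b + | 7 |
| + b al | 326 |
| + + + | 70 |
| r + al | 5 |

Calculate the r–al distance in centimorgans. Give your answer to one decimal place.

The two most frequent reciprocal classes, + b al and r + +, are the parental types, so the F1 was + b al / r + +.
The two rarest classes, + b + and r + al, are the double crossovers. Comparing them with the parentals, only the al allele has switched, so al is the middle locus and the order is r – al – b.
Crossovers in the r–al interval produce the single-crossover classes r b al and + + + (62 + 70 = 132) plus the double crossovers (12).
RF(r–al) = (132 + 12) / 1000 = 144/1000 = 0.1440 → 14.4 centimorgans.

14.4 centimorgans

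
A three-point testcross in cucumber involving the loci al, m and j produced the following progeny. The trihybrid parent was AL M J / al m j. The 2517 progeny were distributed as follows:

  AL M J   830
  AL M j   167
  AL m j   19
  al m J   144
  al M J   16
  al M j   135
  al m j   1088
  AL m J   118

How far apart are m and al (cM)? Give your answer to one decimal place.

The two rarest classes, al M J and AL m j, are the double crossovers. Comparing them with the parentals, only the al allele has switched, so al is the middle locus and the order is m – al – j.
Crossovers in the m–al interval produce the single-crossover classes AL m J and al M j (118 + 135 = 253) plus the double crossovers (35).
RF(m–al) = (253 + 35) / 2517 = 288/2517 = 0.1144 → 11.4 cM.

11.4 cM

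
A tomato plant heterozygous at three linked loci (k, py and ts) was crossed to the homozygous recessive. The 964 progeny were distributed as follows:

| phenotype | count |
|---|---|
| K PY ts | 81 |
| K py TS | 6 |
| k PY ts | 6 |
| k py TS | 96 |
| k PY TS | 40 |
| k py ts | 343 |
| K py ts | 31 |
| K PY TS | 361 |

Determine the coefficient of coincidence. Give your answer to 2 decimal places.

0.74

The two most frequent reciprocal classes, k py ts and K PY TS, are the parental types, so the F1 was k py ts / K PY TS.
The two rarest classes, k PY ts and K py TS, are the double crossovers. Comparing them with the parentals, only the py allele has switched, so py is the middle locus and the order is k – py – ts.
k–py: (71 + 12)/964 = 0.0861; py–ts: (177 + 12)/964 = 0.1961.
Expected DCO frequency = 0.0861 × 0.1961 ≈ 0.01688; observed = 12/964 ≈ 0.01245.
Coefficient of coincidence = 0.01245/0.01688 ≈ 0.74.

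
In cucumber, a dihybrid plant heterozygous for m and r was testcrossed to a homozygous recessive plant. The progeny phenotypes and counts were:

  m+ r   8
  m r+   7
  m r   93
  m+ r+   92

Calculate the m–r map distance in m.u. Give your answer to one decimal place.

7.5 m.u.

The two most frequent classes, m+ r+ (92) and m r (93), are the parental types, so the F1 was m+ r+ / m r.
The recombinant classes are m+ r and m r+: 8 + 7 = 15.
Recombination frequency = 15/200 = 0.0750 ≈ 7.5%, i.e. 7.5 m.u.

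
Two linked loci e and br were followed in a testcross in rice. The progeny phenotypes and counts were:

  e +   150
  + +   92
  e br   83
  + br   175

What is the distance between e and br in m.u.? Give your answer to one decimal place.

35.0 m.u.

The two most frequent classes, + br (175) and e + (150), are the parental types, so the F1 was + br / e +.
The recombinant classes are + + and e br: 92 + 83 = 175.
Recombination frequency = 175/500 = 0.3500 ≈ 35.0%, i.e. 35.0 m.u.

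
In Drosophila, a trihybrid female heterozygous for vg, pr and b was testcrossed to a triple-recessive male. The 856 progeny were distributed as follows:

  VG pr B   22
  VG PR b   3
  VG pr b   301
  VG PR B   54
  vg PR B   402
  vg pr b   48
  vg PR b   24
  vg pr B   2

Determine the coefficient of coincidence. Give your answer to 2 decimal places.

0.78

The two most frequent reciprocal classes, vg PR B and VG pr b, are the parental types, so the F1 was vg PR B / VG pr b.
The two rarest classes, vg pr B and VG PR b, are the double crossovers. Comparing them with the parentals, only the pr allele has switched, so pr is the middle locus and the order is vg – pr – b.
vg–pr: (102 + 5)/856 = 0.1250; pr–b: (46 + 5)/856 = 0.0596.
Expected DCO frequency = 0.1250 × 0.0596 ≈ 0.00745; observed = 5/856 ≈ 0.00584.
Coefficient of coincidence = 0.00584/0.00745 ≈ 0.78.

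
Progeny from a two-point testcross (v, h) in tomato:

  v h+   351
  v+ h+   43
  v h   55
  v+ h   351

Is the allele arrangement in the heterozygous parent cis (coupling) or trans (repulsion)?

trans

The two most frequent classes are v+ h (351) and v h+ (351); these are the parental (non-recombinant) types.
So the F1 carried v+ h on one chromosome and v h+ on the other — the recessive alleles are on opposite chromosomes (trans / repulsion).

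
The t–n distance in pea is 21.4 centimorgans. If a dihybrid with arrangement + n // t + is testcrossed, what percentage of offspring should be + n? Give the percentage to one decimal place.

39.3%

A map distance of 21.4 centimorgans corresponds to a recombination frequency of 0.214.
The F1 is + n / t +, so + n is a parental gamete class with expected frequency (1 − r)/2 = 0.786/2 = 0.3930.
That is 0.3930 = 39.3% of the progeny.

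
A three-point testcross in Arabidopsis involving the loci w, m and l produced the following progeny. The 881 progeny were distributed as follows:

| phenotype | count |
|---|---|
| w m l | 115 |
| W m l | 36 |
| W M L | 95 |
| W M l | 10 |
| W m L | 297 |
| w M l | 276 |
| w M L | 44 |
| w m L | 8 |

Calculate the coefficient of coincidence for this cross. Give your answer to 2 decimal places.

0.71

The two most frequent reciprocal classes, W m L and w M l, are the parental types, so the F1 was W m L / w M l.
The two rarest classes, w m L and W M l, are the double crossovers. Comparing them with the parentals, only the w allele has switched, so w is the middle locus and the order is l – w – m.
l–w: (80 + 18)/881 = 0.1112; w–m: (210 + 18)/881 = 0.2588.
Expected DCO frequency = 0.1112 × 0.2588 ≈ 0.02878; observed = 18/881 ≈ 0.02043.
Coefficient of coincidence = 0.02043/0.02878 ≈ 0.71.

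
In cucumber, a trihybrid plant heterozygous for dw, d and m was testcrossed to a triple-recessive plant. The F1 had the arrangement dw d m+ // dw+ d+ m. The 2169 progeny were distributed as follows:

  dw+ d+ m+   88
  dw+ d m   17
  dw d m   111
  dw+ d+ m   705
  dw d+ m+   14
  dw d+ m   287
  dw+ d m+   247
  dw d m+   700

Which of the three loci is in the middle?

d

The two rarest classes, dw d+ m+ and dw+ d m, are the double crossovers. Comparing them with the parentals, only the d allele has switched, so d is the middle locus and the order is m – d – dw.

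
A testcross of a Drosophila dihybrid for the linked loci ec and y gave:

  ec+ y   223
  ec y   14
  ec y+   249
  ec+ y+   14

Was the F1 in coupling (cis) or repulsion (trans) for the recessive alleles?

trans

The two most frequent classes are ec+ y (223) and ec y+ (249); these are the parental (non-recombinant) types.
So the F1 carried ec+ y on one chromosome and ec y+ on the other — the recessive alleles are on opposite chromosomes (trans / repulsion).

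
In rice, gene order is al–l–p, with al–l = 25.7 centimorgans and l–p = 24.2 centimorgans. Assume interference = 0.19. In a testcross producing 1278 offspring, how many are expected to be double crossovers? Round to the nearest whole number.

64

Map distances give recombination frequencies of 0.257 and 0.242 for the two intervals.
With interference 0.19 (so coincidence = 0.81), expected double-crossover frequency = 0.257 × 0.242 × 0.81 = 0.05038.
Expected number = 0.05038 × 1278 = 64.38 ≈ 64.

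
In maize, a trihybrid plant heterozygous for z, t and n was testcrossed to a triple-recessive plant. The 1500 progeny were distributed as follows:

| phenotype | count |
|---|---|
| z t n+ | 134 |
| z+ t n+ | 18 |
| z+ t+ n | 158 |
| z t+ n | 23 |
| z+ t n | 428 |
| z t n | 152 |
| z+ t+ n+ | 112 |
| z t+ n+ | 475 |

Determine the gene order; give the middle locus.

n

The two most frequent reciprocal classes, z+ t n and z t+ n+, are the parental types, so the F1 was z+ t n / z t+ n+.
The two rarest classes, z+ t n+ and z t+ n, are the double crossovers. Comparing them with the parentals, only the n allele has switched, so n is the middle locus and the order is t – n – z.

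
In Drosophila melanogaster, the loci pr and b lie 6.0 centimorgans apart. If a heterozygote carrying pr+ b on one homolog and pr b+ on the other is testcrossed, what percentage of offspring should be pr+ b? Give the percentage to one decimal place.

47.0%

A map distance of 6.0 centimorgans corresponds to a recombination frequency of 0.060.
The F1 is pr+ b / pr b+, so pr+ b is a parental gamete class with expected frequency (1 − r)/2 = 0.940/2 = 0.4700.
That is 0.4700 = 47.0% of the progeny.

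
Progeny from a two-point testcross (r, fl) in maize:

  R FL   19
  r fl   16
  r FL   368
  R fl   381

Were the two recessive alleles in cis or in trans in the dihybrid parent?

The two most frequent classes are R fl (381) and r FL (368); these are the parental (non-recombinant) types.
So the F1 carried R fl on one chromosome and r FL on the other — the recessive alleles are on opposite chromosomes (trans / repulsion).

trans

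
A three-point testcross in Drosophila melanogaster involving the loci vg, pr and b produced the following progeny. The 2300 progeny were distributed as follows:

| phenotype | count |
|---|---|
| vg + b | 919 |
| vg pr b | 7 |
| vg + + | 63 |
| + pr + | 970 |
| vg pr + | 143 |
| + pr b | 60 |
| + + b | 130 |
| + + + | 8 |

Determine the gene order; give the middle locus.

pr

The two most frequent reciprocal classes, + pr + and vg + b, are the parental types, so the F1 was + pr + / vg + b.
The two rarest classes, + + + and vg pr b, are the double crossovers. Comparing them with the parentals, only the pr allele has switched, so pr is the middle locus and the order is b – pr – vg.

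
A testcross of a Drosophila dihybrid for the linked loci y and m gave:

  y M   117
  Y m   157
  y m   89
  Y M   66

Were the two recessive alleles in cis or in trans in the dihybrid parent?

trans

The two most frequent classes are Y m (157) and y M (117); these are the parental (non-recombinant) types.
So the F1 carried Y m on one chromosome and y M on the other — the recessive alleles are on opposite chromosomes (trans / repulsion).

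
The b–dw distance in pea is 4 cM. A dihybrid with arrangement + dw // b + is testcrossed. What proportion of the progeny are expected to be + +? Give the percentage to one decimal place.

2.0%

A map distance of 4 cM corresponds to a recombination frequency of 0.040.
The F1 is + dw / b +, so + + is a recombinant gamete class with expected frequency r/2 = 0.040/2 = 0.0200.
That is 0.0200 = 2.0% of the progeny.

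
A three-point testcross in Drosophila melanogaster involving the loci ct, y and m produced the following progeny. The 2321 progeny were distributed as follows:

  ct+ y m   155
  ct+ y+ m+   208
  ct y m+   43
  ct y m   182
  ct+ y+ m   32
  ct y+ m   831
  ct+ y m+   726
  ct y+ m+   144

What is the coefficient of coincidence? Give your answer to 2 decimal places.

1.00

The two most frequent reciprocal classes, ct+ y m+ and ct y+ m, are the parental types, so the F1 was ct+ y m+ / ct y+ m.
The two rarest classes, ct y m+ and ct+ y+ m, are the double crossovers. Comparing them with the parentals, only the ct allele has switched, so ct is the middle locus and the order is m – ct – y.
m–ct: (299 + 75)/2321 = 0.1611; ct–y: (390 + 75)/2321 = 0.2003.
Expected DCO frequency = 0.1611 × 0.2003 ≈ 0.03227; observed = 75/2321 ≈ 0.03231.
Coefficient of coincidence = 0.03231/0.03227 ≈ 1.00.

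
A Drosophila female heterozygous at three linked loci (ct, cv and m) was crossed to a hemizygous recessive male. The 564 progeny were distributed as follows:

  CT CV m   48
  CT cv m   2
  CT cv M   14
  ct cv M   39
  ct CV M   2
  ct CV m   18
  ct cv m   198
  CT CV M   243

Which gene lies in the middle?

The two most frequent reciprocal classes, CT CV M and ct cv m, are the parental types, so the F1 was CT CV M / ct cv m.
The two rarest classes, ct CV M and CT cv m, are the double crossovers. Comparing them with the parentals, only the ct allele has switched, so ct is the middle locus and the order is cv – ct – m.

ct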